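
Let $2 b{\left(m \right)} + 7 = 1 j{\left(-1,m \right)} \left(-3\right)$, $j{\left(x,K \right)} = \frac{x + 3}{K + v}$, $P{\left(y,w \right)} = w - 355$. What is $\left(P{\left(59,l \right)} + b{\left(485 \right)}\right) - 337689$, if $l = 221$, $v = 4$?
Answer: $- \frac{110131441}{326} \approx -3.3783 \cdot 10^{5}$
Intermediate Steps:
$P{\left(y,w \right)} = -355 + w$
$j{\left(x,K \right)} = \frac{3 + x}{4 + K}$ ($j{\left(x,K \right)} = \frac{x + 3}{K + 4} = \frac{3 + x}{4 + K}$)
$b{\left(m \right)} = - \frac{7}{2} - \frac{3}{4 + m}$ ($b{\left(m \right)} = - \frac{7}{2} + \frac{1 \frac{3 - 1}{4 + m} \left(-3\right)}{2} = - \frac{7}{2} + \frac{1 \frac{1}{4 + m} 2 \left(-3\right)}{2} = - \frac{7}{2} + \frac{1 \frac{2}{4 + m} \left(-3\right)}{2} = - \frac{7}{2} + \frac{\frac{2}{4 + m} \left(-3\right)}{2} = - \frac{7}{2} + \frac{\left(-6\right) \frac{1}{4 + m}}{2} = - \frac{7}{2} - \frac{3}{4 + m}$)
$\left(P{\left(59,l \right)} + b{\left(485 \right)}\right) - 337689 = \left(\left(-355 + 221\right) + \frac{-34 - 3395}{2 \left(4 + 485\right)}\right) - 337689 = \left(-134 + \frac{-34 - 3395}{2 \cdot 489}\right) - 337689 = \left(-134 + \frac{1}{2} \cdot \frac{1}{489} \left(-3429\right)\right) - 337689 = \left(-134 - \frac{1143}{326}\right) - 337689 = - \frac{44827}{326} - 337689 = - \frac{110131441}{326}$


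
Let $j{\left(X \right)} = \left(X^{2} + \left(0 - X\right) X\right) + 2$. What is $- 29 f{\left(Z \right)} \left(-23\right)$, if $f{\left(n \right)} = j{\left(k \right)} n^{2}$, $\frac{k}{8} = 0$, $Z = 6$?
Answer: $48024$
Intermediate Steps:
$k = 0$ ($k = 8 \cdot 0 = 0$)
$j{\left(X \right)} = 2$ ($j{\left(X \right)} = \left(X^{2} + - X X\right) + 2 = \left(X^{2} - X^{2}\right) + 2 = 0 + 2 = 2$)
$f{\left(n \right)} = 2 n^{2}$
$- 29 f{\left(Z \right)} \left(-23\right) = - 29 \cdot 2 \cdot 6^{2} \left(-23\right) = - 29 \cdot 2 \cdot 36 \left(-23\right) = \left(-29\right) 72 \left(-23\right) = \left(-2088\right) \left(-23\right) = 48024$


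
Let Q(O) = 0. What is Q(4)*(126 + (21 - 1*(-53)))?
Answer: 0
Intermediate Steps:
Q(4)*(126 + (21 - 1*(-53))) = 0*(126 + (21 - 1*(-53))) = 0*(126 + (21 + 53)) = 0*(126 + 74) = 0*200 = 0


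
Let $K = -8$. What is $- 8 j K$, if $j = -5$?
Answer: $-320$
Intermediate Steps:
$- 8 j K = \left(-8\right) \left(-5\right) \left(-8\right) = 40 \left(-8\right) = -320$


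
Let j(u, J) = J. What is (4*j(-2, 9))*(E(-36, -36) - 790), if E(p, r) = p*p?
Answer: 18216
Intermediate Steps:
E(p, r) = p²
(4*j(-2, 9))*(E(-36, -36) - 790) = (4*9)*((-36)² - 790) = 36*(1296 - 790) = 36*506 = 18216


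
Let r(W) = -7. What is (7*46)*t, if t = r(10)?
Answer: -2254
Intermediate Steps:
t = -7
(7*46)*t = (7*46)*(-7) = 322*(-7) = -2254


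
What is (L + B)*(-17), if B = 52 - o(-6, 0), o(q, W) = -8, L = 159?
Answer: -3723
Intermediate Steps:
B = 60 (B = 52 - 1*(-8) = 52 + 8 = 60)
(L + B)*(-17) = (159 + 60)*(-17) = 219*(-17) = -3723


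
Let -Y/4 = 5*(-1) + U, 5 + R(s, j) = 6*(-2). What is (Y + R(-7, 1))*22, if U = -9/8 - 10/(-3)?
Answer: -385/3 ≈ -128.33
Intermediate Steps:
R(s, j) = -17 (R(s, j) = -5 + 6*(-2) = -5 - 12 = -17)
U = 53/24 (U = -9*1/8 - 10*(-1/3) = -9/8 + 10/3 = 53/24 ≈ 2.2083)
Y = 67/6 (Y = -4*(5*(-1) + 53/24) = -4*(-5 + 53/24) = -4*(-67/24) = 67/6 ≈ 11.167)
(Y + R(-7, 1))*22 = (67/6 - 17)*22 = -35/6*22 = -385/3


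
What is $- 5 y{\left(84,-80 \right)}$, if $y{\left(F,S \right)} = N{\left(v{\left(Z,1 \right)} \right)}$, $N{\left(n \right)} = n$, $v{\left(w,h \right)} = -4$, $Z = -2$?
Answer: $20$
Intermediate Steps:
$y{\left(F,S \right)} = -4$
$- 5 y{\left(84,-80 \right)} = \left(-5\right) \left(-4\right) = 20$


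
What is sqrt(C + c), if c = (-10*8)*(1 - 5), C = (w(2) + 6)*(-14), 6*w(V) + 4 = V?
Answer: 19*sqrt(6)/3 ≈ 15.513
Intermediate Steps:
w(V) = -2/3 + V/6
C = -238/3 (C = ((-2/3 + (1/6)*2) + 6)*(-14) = ((-2/3 + 1/3) + 6)*(-14) = (-1/3 + 6)*(-14) = (17/3)*(-14) = -238/3 ≈ -79.333)
c = 320 (c = -80*(-4) = 320)
sqrt(C + c) = sqrt(-238/3 + 320) = sqrt(722/3) = 19*sqrt(6)/3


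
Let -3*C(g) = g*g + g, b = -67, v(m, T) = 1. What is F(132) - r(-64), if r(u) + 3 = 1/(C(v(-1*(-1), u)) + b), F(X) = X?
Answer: 27408/203 ≈ 135.01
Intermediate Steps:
C(g) = -g/3 - g²/3 (C(g) = -(g*g + g)/3 = -(g² + g)/3 = -(g + g²)/3 = -g/3 - g²/3)
r(u) = -612/203 (r(u) = -3 + 1/(-⅓*1*(1 + 1) - 67) = -3 + 1/(-⅓*1*2 - 67) = -3 + 1/(-⅔ - 67) = -3 + 1/(-203/3) = -3 - 3/203 = -612/203)
F(132) - r(-64) = 132 - 1*(-612/203) = 132 + 612/203 = 27408/203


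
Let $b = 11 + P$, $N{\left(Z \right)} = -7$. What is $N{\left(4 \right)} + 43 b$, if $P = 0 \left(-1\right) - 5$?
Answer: $251$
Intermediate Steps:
$P = -5$ ($P = 0 - 5 = -5$)
$b = 6$ ($b = 11 - 5 = 6$)
$N{\left(4 \right)} + 43 b = -7 + 43 \cdot 6 = -7 + 258 = 251$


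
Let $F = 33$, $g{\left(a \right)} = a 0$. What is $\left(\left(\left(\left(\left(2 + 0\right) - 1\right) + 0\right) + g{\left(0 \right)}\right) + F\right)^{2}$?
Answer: $1156$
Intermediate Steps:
$g{\left(a \right)} = 0$
$\left(\left(\left(\left(\left(2 + 0\right) - 1\right) + 0\right) + g{\left(0 \right)}\right) + F\right)^{2} = \left(\left(\left(\left(\left(2 + 0\right) - 1\right) + 0\right) + 0\right) + 33\right)^{2} = \left(\left(\left(\left(2 - 1\right) + 0\right) + 0\right) + 33\right)^{2} = \left(\left(\left(1 + 0\right) + 0\right) + 33\right)^{2} = \left(\left(1 + 0\right) + 33\right)^{2} = \left(1 + 33\right)^{2} = 34^{2} = 1156$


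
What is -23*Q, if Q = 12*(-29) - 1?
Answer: 8027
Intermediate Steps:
Q = -349 (Q = -348 - 1 = -349)
-23*Q = -23*(-349) = 8027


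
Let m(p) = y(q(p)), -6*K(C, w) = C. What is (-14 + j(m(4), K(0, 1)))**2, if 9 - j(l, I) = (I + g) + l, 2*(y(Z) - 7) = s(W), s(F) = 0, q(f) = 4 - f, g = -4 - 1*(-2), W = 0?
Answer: 100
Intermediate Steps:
K(C, w) = -C/6
g = -2 (g = -4 + 2 = -2)
y(Z) = 7 (y(Z) = 7 + (1/2)*0 = 7 + 0 = 7)
m(p) = 7
j(l, I) = 11 - I - l (j(l, I) = 9 - ((I - 2) + l) = 9 - ((-2 + I) + l) = 9 - (-2 + I + l) = 9 + (2 - I - l) = 11 - I - l)
(-14 + j(m(4), K(0, 1)))**2 = (-14 + (11 - (-1)*0/6 - 1*7))**2 = (-14 + (11 - 1*0 - 7))**2 = (-14 + (11 + 0 - 7))**2 = (-14 + 4)**2 = (-10)**2 = 100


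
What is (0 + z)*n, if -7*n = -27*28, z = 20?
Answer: 2160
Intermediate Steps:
n = 108 (n = -(-27)*28/7 = -1/7*(-756) = 108)
(0 + z)*n = (0 + 20)*108 = 20*108 = 2160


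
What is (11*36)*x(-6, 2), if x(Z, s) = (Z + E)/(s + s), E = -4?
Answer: -990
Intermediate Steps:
x(Z, s) = (-4 + Z)/(2*s) (x(Z, s) = (Z - 4)/(s + s) = (-4 + Z)/((2*s)) = (-4 + Z)*(1/(2*s)) = (-4 + Z)/(2*s))
(11*36)*x(-6, 2) = (11*36)*((½)*(-4 - 6)/2) = 396*((½)*(½)*(-10)) = 396*(-5/2) = -990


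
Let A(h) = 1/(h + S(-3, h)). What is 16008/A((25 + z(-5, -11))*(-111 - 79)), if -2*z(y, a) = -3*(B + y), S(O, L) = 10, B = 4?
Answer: -71315640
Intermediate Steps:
z(y, a) = 6 + 3*y/2 (z(y, a) = -(-3)*(4 + y)/2 = -(-12 - 3*y)/2 = 6 + 3*y/2)
A(h) = 1/(10 + h) (A(h) = 1/(h + 10) = 1/(10 + h))
16008/A((25 + z(-5, -11))*(-111 - 79)) = 16008/(1/(10 + (25 + (6 + (3/2)*(-5)))*(-111 - 79))) = 16008/(1/(10 + (25 + (6 - 15/2))*(-190))) = 16008/(1/(10 + (25 - 3/2)*(-190))) = 16008/(1/(10 + (47/2)*(-190))) = 16008/(1/(10 - 4465)) = 16008/(1/(-4455)) = 16008/(-1/4455) = 16008*(-4455) = -71315640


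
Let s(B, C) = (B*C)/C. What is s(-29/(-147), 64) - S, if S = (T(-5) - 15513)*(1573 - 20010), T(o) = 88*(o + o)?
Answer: -44428947898/147 ≈ -3.0224e+8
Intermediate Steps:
T(o) = 176*o (T(o) = 88*(2*o) = 176*o)
s(B, C) = B
S = 302237741 (S = (176*(-5) - 15513)*(1573 - 20010) = (-880 - 15513)*(-18437) = -16393*(-18437) = 302237741)
s(-29/(-147), 64) - S = -29/(-147) - 1*302237741 = -29*(-1/147) - 302237741 = 29/147 - 302237741 = -44428947898/147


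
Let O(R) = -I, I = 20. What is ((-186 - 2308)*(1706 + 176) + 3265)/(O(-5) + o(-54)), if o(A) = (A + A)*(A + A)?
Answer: -4690443/11644 ≈ -402.82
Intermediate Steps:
o(A) = 4*A² (o(A) = (2*A)*(2*A) = 4*A²)
O(R) = -20 (O(R) = -1*20 = -20)
((-186 - 2308)*(1706 + 176) + 3265)/(O(-5) + o(-54)) = ((-186 - 2308)*(1706 + 176) + 3265)/(-20 + 4*(-54)²) = (-2494*1882 + 3265)/(-20 + 4*2916) = (-4693708 + 3265)/(-20 + 11664) = -4690443/11644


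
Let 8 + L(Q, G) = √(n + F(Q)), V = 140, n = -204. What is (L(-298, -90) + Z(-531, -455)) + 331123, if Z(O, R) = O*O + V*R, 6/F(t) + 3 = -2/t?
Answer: 549376 + I*√10244397/223 ≈ 5.4938e+5 + 14.353*I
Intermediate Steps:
F(t) = 6/(-3 - 2/t)
L(Q, G) = -8 + √(-204 - 6*Q/(2 + 3*Q))
Z(O, R) = O² + 140*R (Z(O, R) = O*O + 140*R = O² + 140*R)
(L(-298, -90) + Z(-531, -455)) + 331123 = ((-8 + √6*√((-68 - 103*(-298))/(2 + 3*(-298)))) + ((-531)² + 140*(-455))) + 331123 = ((-8 + √6*√((-68 + 30694)/(2 - 894))) + (281961 - 63700)) + 331123 = ((-8 + √6*√(30626/(-892))) + 218261) + 331123 = ((-8 + √6*√(-1/892*30626)) + 218261) + 331123 = ((-8 + √6*√(-15313/446)) + 218261) + 331123 = ((-8 + √6*(I*√6829598/446)) + 218261) + 331123 = ((-8 + I*√10244397/223) + 218261) + 331123 = (218253 + I*√10244397/223) + 331123 = 549376 + I*√10244397/223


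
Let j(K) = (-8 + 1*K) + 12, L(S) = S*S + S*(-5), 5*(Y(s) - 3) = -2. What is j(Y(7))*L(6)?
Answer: 198/5 ≈ 39.600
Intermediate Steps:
Y(s) = 13/5 (Y(s) = 3 + (⅕)*(-2) = 3 - ⅖ = 13/5)
L(S) = S² - 5*S
j(K) = 4 + K (j(K) = (-8 + K) + 12 = 4 + K)
j(Y(7))*L(6) = (4 + 13/5)*(6*(-5 + 6)) = 33*(6*1)/5 = (33/5)*6 = 198/5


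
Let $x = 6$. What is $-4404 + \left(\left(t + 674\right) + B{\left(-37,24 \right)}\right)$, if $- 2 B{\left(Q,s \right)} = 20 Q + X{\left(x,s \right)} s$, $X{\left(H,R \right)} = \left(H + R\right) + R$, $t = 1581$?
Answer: $-2427$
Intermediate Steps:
$X{\left(H,R \right)} = H + 2 R$
$B{\left(Q,s \right)} = - 10 Q - \frac{s \left(6 + 2 s\right)}{2}$ ($B{\left(Q,s \right)} = - \frac{20 Q + \left(6 + 2 s\right) s}{2} = - \frac{20 Q + s \left(6 + 2 s\right)}{2} = - 10 Q - \frac{s \left(6 + 2 s\right)}{2}$)
$-4404 + \left(\left(t + 674\right) + B{\left(-37,24 \right)}\right) = -4404 + \left(\left(1581 + 674\right) - \left(-370 + 24 \left(3 + 24\right)\right)\right) = -4404 + \left(2255 + \left(370 - 24 \cdot 27\right)\right) = -4404 + \left(2255 + \left(370 - 648\right)\right) = -4404 + \left(2255 - 278\right) = -4404 + 1977 = -2427$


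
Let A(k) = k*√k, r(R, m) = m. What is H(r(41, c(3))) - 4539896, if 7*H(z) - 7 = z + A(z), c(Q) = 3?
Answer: -31779262/7 + 3*√3/7 ≈ -4.5399e+6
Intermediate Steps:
A(k) = k^(3/2)
H(z) = 1 + z/7 + z^(3/2)/7 (H(z) = 1 + (z + z^(3/2))/7 = 1 + (z/7 + z^(3/2)/7) = 1 + z/7 + z^(3/2)/7)
H(r(41, c(3))) - 4539896 = (1 + (⅐)*3 + 3^(3/2)/7) - 4539896 = (1 + 3/7 + (3*√3)/7) - 4539896 = (1 + 3/7 + 3*√3/7) - 4539896 = (10/7 + 3*√3/7) - 4539896 = -31779262/7 + 3*√3/7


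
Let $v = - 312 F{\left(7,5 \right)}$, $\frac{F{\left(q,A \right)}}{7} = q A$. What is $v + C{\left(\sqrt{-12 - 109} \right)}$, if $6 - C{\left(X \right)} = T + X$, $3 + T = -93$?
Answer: $-76338 - 11 i \approx -76338.0 - 11.0 i$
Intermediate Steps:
$T = -96$ ($T = -3 - 93 = -96$)
$F{\left(q,A \right)} = 7 A q$ ($F{\left(q,A \right)} = 7 q A = 7 A q$)
$C{\left(X \right)} = 102 - X$ ($C{\left(X \right)} = 6 - \left(-96 + X\right) = 102 - X$)
$v = -76440$ ($v = - 312 \cdot 7 \cdot 5 \cdot 7 = \left(-312\right) 245 = -76440$)
$v + C{\left(\sqrt{-12 - 109} \right)} = -76440 + \left(102 - \sqrt{-12 - 109}\right) = -76440 + \left(102 - \sqrt{-121}\right) = -76440 + \left(102 - 11 i\right) = -76338 - 11 i$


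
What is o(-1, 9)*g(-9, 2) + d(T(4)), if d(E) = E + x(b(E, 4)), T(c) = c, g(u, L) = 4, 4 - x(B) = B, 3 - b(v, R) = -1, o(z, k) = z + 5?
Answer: 20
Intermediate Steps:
o(z, k) = 5 + z
b(v, R) = 4 (b(v, R) = 3 - 1*(-1) = 3 + 1 = 4)
x(B) = 4 - B
d(E) = E (d(E) = E + (4 - 1*4) = E + (4 - 4) = E + 0 = E)
o(-1, 9)*g(-9, 2) + d(T(4)) = (5 - 1)*4 + 4 = 4*4 + 4 = 16 + 4 = 20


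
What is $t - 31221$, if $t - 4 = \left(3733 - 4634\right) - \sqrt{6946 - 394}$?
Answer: $-32118 - 6 \sqrt{182} \approx -32199.0$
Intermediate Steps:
$t = -897 - 6 \sqrt{182}$ ($t = 4 - \left(901 + \sqrt{6946 - 394}\right) = 4 - \left(901 + \sqrt{6552}\right) = 4 - \left(901 + 6 \sqrt{182}\right) = -897 - 6 \sqrt{182} \approx -977.94$)
$t - 31221 = \left(-897 - 6 \sqrt{182}\right) - 31221 = -32118 - 6 \sqrt{182}$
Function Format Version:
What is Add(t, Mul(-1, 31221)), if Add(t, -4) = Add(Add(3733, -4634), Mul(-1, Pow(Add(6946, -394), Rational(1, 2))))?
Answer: Add(-32118, Mul(-6, Pow(182, Rational(1, 2)))) ≈ -32199.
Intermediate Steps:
t = Add(-897, Mul(-6, Pow(182, Rational(1, 2)))) (t = Add(4, Add(Add(3733, -4634), Mul(-1, Pow(Add(6946, -394), Rational(1, 2))))) = Add(4, Add(-901, Mul(-1, Pow(6552, Rational(1, 2))))) = Add(4, Add(-901, Mul(-1, Mul(6, Pow(182, Rational(1, 2)))))) = Add(4, Add(-901, Mul(-6, Pow(182, Rational(1, 2))))) = Add(-897, Mul(-6, Pow(182, Rational(1, 2)))) ≈ -977.94)
Add(t, Mul(-1, 31221)) = Add(Add(-897, Mul(-6, Pow(182, Rational(1, 2)))), Mul(-1, 31221)) = Add(Add(-897, Mul(-6, Pow(182, Rational(1, 2)))), -31221) = Add(-32118, Mul(-6, Pow(182, Rational(1, 2))))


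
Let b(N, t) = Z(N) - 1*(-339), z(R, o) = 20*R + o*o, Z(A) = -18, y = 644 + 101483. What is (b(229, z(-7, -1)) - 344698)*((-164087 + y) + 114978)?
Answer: -18258179786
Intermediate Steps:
y = 102127
z(R, o) = o² + 20*R (z(R, o) = 20*R + o² = o² + 20*R)
b(N, t) = 321 (b(N, t) = -18 - 1*(-339) = -18 + 339 = 321)
(b(229, z(-7, -1)) - 344698)*((-164087 + y) + 114978) = (321 - 344698)*((-164087 + 102127) + 114978) = -344377*(-61960 + 114978) = -344377*53018 = -18258179786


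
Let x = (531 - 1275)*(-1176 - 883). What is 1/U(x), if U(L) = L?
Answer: 1/1531896 ≈ 6.5279e-7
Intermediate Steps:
x = 1531896 (x = -744*(-2059) = 1531896)
1/U(x) = 1/1531896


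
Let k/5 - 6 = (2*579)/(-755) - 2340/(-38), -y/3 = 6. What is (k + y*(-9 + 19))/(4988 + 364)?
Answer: 71833/2559148 ≈ 0.028069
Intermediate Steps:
y = -18 (y = -3*6 = -18)
k = 947418/2869 (k = 30 + 5*((2*579)/(-755) - 2340/(-38)) = 30 + 5*(1158*(-1/755) - 2340*(-1/38)) = 30 + 5*(-1158/755 + 1170/19) = 30 + 5*(861348/14345) = 30 + 861348/2869 = 947418/2869 ≈ 330.23)
(k + y*(-9 + 19))/(4988 + 364) = (947418/2869 - 18*(-9 + 19))/(4988 + 364) = (947418/2869 - 18*10)/5352 = (947418/2869 - 180)*(1/5352) = (430998/2869)*(1/5352) = 71833/2559148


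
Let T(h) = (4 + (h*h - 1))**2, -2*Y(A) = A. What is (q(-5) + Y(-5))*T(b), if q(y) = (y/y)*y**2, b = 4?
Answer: 19855/2 ≈ 9927.5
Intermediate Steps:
Y(A) = -A/2
T(h) = (3 + h**2)**2 (T(h) = (4 + (h**2 - 1))**2 = (4 + (-1 + h**2))**2 = (3 + h**2)**2)
q(y) = y**2 (q(y) = 1*y**2 = y**2)
(q(-5) + Y(-5))*T(b) = ((-5)**2 - 1/2*(-5))*(3 + 4**2)**2 = (25 + 5/2)*(3 + 16)**2 = (55/2)*19**2 = (55/2)*361 = 19855/2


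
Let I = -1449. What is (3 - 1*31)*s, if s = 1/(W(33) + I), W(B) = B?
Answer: 7/354 ≈ 0.019774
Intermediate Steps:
s = -1/1416 (s = 1/(33 - 1449) = 1/(-1416) = -1/1416 ≈ -0.00070621)
(3 - 1*31)*s = (3 - 1*31)*(-1/1416) = (3 - 31)*(-1/1416) = -28*(-1/1416) = 7/354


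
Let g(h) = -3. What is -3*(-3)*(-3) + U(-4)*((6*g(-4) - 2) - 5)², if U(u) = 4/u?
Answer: -652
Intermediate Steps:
-3*(-3)*(-3) + U(-4)*((6*g(-4) - 2) - 5)² = -3*(-3)*(-3) + (4/(-4))*((6*(-3) - 2) - 5)² = 9*(-3) + (4*(-¼))*((-18 - 2) - 5)² = -27 - (-20 - 5)² = -27 - 1*(-25)² = -27 - 1*625 = -27 - 625 = -652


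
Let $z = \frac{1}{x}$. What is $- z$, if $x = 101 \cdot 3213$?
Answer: $- \frac{1}{324513} \approx -3.0815 \cdot 10^{-6}$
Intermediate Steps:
$x = 324513$
$z = \frac{1}{324513} \approx 3.0815 \cdot 10^{-6}$
$- z = \left(-1\right) \frac{1}{324513} = - \frac{1}{324513}$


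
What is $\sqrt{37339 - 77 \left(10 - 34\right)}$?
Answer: $\sqrt{39187} \approx 197.96$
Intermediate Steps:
$\sqrt{37339 - 77 \left(10 - 34\right)} = \sqrt{37339 - -1848} = \sqrt{37339 + 1848} = \sqrt{39187}$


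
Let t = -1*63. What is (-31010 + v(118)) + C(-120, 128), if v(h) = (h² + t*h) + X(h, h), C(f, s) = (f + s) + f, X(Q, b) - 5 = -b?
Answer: -24745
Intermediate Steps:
X(Q, b) = 5 - b
C(f, s) = s + 2*f
t = -63
v(h) = 5 + h² - 64*h (v(h) = (h² - 63*h) + (5 - h) = 5 + h² - 64*h)
(-31010 + v(118)) + C(-120, 128) = (-31010 + (5 + 118² - 64*118)) + (128 + 2*(-120)) = (-31010 + (5 + 13924 - 7552)) + (128 - 240) = (-31010 + 6377) - 112 = -24633 - 112 = -24745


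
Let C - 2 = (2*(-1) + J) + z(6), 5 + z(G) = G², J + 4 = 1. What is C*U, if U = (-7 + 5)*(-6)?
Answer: 336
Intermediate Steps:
J = -3 (J = -4 + 1 = -3)
z(G) = -5 + G²
U = 12 (U = -2*(-6) = 12)
C = 28 (C = 2 + ((2*(-1) - 3) + (-5 + 6²)) = 2 + ((-2 - 3) + (-5 + 36)) = 2 + (-5 + 31) = 2 + 26 = 28)
C*U = 28*12 = 336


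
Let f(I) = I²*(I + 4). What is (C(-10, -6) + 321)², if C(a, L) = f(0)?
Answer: 103041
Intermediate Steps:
f(I) = I²*(4 + I)
C(a, L) = 0 (C(a, L) = 0²*(4 + 0) = 0*4 = 0)
(C(-10, -6) + 321)² = (0 + 321)² = 321² = 103041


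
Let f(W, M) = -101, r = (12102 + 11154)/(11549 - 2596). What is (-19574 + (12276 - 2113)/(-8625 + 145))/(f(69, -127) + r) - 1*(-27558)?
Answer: 207367987220379/7470854560 ≈ 27757.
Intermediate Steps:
r = 23256/8953 ≈ 2.5976
(-19574 + (12276 - 2113)/(-8625 + 145))/(f(69, -127) + r) - 1*(-27558) = (-19574 + (12276 - 2113)/(-8625 + 145))/(-101 + 23256/8953) - 1*(-27558) = (-19574 + 10163/(-8480))/(-880997/8953) + 27558 = (-19574 + 10163*(-1/8480))*(-8953/880997) + 27558 = (-19574 - 10163/8480)*(-8953/880997) + 27558 = -165997683/8480*(-8953/880997) + 27558 = 1486177255899/7470854560 + 27558 = 207367987220379/7470854560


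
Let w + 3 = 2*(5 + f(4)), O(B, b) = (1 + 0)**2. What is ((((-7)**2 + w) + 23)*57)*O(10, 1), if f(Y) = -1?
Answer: 4389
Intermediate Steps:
O(B, b) = 1 (O(B, b) = 1**2 = 1)
w = 5 (w = -3 + 2*(5 - 1) = -3 + 2*4 = -3 + 8 = 5)
((((-7)**2 + w) + 23)*57)*O(10, 1) = ((((-7)**2 + 5) + 23)*57)*1 = (((49 + 5) + 23)*57)*1 = ((54 + 23)*57)*1 = (77*57)*1 = 4389*1 = 4389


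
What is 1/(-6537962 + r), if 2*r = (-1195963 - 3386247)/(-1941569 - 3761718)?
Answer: -5703287/37287871389989 ≈ -1.5295e-7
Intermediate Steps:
r = 2291105/5703287 (r = ((-1195963 - 3386247)/(-1941569 - 3761718))/2 = (-4582210/(-5703287))/2 = (-4582210*(-1/5703287))/2 = (1/2)*(4582210/5703287) = 2291105/5703287 ≈ 0.40172)
1/(-6537962 + r) = 1/(-6537962 + 2291105/5703287) = 1/(-37287871389989/5703287) = -5703287/37287871389989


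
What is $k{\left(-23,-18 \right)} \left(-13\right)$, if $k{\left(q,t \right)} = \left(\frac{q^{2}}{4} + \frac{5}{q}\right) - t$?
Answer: $- \frac{179439}{92} \approx -1950.4$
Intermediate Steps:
$k{\left(q,t \right)} = - t + \frac{5}{q} + \frac{q^{2}}{4}$ ($k{\left(q,t \right)} = \left(q^{2} \cdot \frac{1}{4} + \frac{5}{q}\right) - t = \left(\frac{q^{2}}{4} + \frac{5}{q}\right) - t = \left(\frac{5}{q} + \frac{q^{2}}{4}\right) - t = - t + \frac{5}{q} + \frac{q^{2}}{4}$)
$k{\left(-23,-18 \right)} \left(-13\right) = \left(\left(-1\right) \left(-18\right) + \frac{5}{-23} + \frac{\left(-23\right)^{2}}{4}\right) \left(-13\right) = \left(18 + 5 \left(- \frac{1}{23}\right) + \frac{1}{4} \cdot 529\right) \left(-13\right) = \left(18 - \frac{5}{23} + \frac{529}{4}\right) \left(-13\right) = \frac{13803}{92} \left(-13\right) = - \frac{179439}{92}$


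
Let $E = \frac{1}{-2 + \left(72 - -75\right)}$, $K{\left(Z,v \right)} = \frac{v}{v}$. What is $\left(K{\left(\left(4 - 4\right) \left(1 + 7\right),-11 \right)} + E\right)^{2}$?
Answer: $\frac{21316}{21025} \approx 1.0138$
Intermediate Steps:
$K{\left(Z,v \right)} = 1$
$E = \frac{1}{145}$ ($E = \frac{1}{-2 + \left(72 + 75\right)} = \frac{1}{-2 + 147} = \frac{1}{145} \approx 0.0068966$)
$\left(K{\left(\left(4 - 4\right) \left(1 + 7\right),-11 \right)} + E\right)^{2} = \left(1 + \frac{1}{145}\right)^{2} = \left(\frac{146}{145}\right)^{2} = \frac{21316}{21025}$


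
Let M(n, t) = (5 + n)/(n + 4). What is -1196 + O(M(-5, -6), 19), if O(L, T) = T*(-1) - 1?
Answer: -1216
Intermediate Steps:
M(n, t) = (5 + n)/(4 + n)
O(L, T) = -1 - T (O(L, T) = -T - 1 = -1 - T)
-1196 + O(M(-5, -6), 19) = -1196 + (-1 - 1*19) = -1196 + (-1 - 19) = -1196 - 20 = -1216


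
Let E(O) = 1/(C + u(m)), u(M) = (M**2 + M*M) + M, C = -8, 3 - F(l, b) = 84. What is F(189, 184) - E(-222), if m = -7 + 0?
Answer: -6724/83 ≈ -81.012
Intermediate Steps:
F(l, b) = -81 (F(l, b) = 3 - 1*84 = 3 - 84 = -81)
m = -7
u(M) = M + 2*M**2 (u(M) = (M**2 + M**2) + M = 2*M**2 + M = M + 2*M**2)
E(O) = 1/83 (E(O) = 1/(-8 - 7*(1 + 2*(-7))) = 1/(-8 - 7*(1 - 14)) = 1/(-8 - 7*(-13)) = 1/(-8 + 91) = 1/83)
F(189, 184) - E(-222) = -81 - 1*1/83 = -81 - 1/83 = -6724/83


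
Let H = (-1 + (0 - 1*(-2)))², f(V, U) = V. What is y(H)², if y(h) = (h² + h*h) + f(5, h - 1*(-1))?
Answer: 49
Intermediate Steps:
H = 1 (H = (-1 + (0 + 2))² = (-1 + 2)² = 1² = 1)
y(h) = 5 + 2*h² (y(h) = (h² + h*h) + 5 = (h² + h²) + 5 = 2*h² + 5 = 5 + 2*h²)
y(H)² = (5 + 2*1²)² = (5 + 2*1)² = (5 + 2)² = 7² = 49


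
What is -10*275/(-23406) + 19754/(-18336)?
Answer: -34328177/35764368 ≈ -0.95984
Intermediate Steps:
-10*275/(-23406) + 19754/(-18336) = -2750*(-1/23406) + 19754*(-1/18336) = 1375/11703 - 9877/9168 = -34328177/35764368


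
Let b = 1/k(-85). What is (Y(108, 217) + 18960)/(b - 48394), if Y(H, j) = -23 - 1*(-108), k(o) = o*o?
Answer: -137600125/349646649 ≈ -0.39354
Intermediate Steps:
k(o) = o²
Y(H, j) = 85 (Y(H, j) = -23 + 108 = 85)
b = 1/7225 (b = 1/((-85)²) = 1/7225 ≈ 0.00013841)
(Y(108, 217) + 18960)/(b - 48394) = (85 + 18960)/(1/7225 - 48394) = 19045/(-349646649/7225) = 19045*(-7225/349646649) = -137600125/349646649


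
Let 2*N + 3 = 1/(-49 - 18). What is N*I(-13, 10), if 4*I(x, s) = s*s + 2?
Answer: -5151/134 ≈ -38.440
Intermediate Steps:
I(x, s) = ½ + s²/4 (I(x, s) = (s*s + 2)/4 = (s² + 2)/4 = (2 + s²)/4 = ½ + s²/4)
N = -101/67 (N = -3/2 + 1/(2*(-49 - 18)) = -3/2 + (½)/(-67) = -3/2 + (½)*(-1/67) = -3/2 - 1/134 = -101/67 ≈ -1.5075)
N*I(-13, 10) = -101*(½ + (¼)*10²)/67 = -101*(½ + (¼)*100)/67 = -101*(½ + 25)/67 = -101/67*51/2 = -5151/134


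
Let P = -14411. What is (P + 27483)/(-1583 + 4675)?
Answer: 3268/773 ≈ 4.2277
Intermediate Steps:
(P + 27483)/(-1583 + 4675) = (-14411 + 27483)/(-1583 + 4675) = 13072/3092 = 13072*(1/3092) = 3268/773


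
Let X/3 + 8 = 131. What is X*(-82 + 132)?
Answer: 18450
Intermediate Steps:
X = 369 (X = -24 + 3*131 = -24 + 393 = 369)
X*(-82 + 132) = 369*(-82 + 132) = 369*50 = 18450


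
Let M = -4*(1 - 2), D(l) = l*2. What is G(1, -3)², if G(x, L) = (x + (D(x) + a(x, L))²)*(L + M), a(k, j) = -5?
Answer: 100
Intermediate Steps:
D(l) = 2*l
M = 4 (M = -4*(-1) = 4)
G(x, L) = (4 + L)*(x + (-5 + 2*x)²) (G(x, L) = (x + (2*x - 5)²)*(L + 4) = (x + (-5 + 2*x)²)*(4 + L) = (4 + L)*(x + (-5 + 2*x)²))
G(1, -3)² = (4*1 + 4*(-5 + 2*1)² - 3*1 - 3*(-5 + 2*1)²)² = (4 + 4*(-5 + 2)² - 3 - 3*(-5 + 2)²)² = (4 + 4*(-3)² - 3 - 3*(-3)²)² = (4 + 4*9 - 3 - 3*9)² = (4 + 36 - 3 - 27)² = 10² = 100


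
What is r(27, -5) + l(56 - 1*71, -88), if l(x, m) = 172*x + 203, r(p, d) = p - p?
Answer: -2377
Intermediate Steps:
r(p, d) = 0
l(x, m) = 203 + 172*x
r(27, -5) + l(56 - 1*71, -88) = 0 + (203 + 172*(56 - 1*71)) = 0 + (203 + 172*(56 - 71)) = 0 + (203 + 172*(-15)) = 0 + (203 - 2580) = 0 - 2377 = -2377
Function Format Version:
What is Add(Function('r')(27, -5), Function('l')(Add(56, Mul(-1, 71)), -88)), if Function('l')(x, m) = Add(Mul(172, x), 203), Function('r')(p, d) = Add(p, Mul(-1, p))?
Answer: -2377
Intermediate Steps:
Function('r')(p, d) = 0
Function('l')(x, m) = Add(203, Mul(172, x))
Add(Function('r')(27, -5), Function('l')(Add(56, Mul(-1, 71)), -88)) = Add(0, Add(203, Mul(172, Add(56, Mul(-1, 71))))) = Add(0, Add(203, Mul(172, Add(56, -71)))) = Add(0, Add(203, Mul(172, -15))) = Add(0, Add(203, -2580)) = Add(0, -2377) = -2377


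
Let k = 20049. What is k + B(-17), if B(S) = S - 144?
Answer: 19888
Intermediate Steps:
B(S) = -144 + S
k + B(-17) = 20049 + (-144 - 17) = 20049 - 161 = 19888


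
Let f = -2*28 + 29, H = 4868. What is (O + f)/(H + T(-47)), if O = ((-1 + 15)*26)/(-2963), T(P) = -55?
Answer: -80365/14260919 ≈ -0.0056353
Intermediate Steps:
f = -27 (f = -56 + 29 = -27)
O = -364/2963 (O = (14*26)*(-1/2963) = 364*(-1/2963) = -364/2963 ≈ -0.12285)
(O + f)/(H + T(-47)) = (-364/2963 - 27)/(4868 - 55) = -80365/2963/4813 = -80365/2963*1/4813 = -80365/14260919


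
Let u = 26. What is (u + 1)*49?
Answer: 1323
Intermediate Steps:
(u + 1)*49 = (26 + 1)*49 = 27*49 = 1323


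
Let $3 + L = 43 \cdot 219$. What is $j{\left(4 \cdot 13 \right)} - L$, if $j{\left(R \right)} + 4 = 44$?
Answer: $-9374$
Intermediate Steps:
$L = 9414$ ($L = -3 + 43 \cdot 219 = -3 + 9417 = 9414$)
$j{\left(R \right)} = 40$ ($j{\left(R \right)} = -4 + 44 = 40$)
$j{\left(4 \cdot 13 \right)} - L = 40 - 9414 = -9374$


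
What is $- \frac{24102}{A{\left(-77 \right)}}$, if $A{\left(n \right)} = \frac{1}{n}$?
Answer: $1855854$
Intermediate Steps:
$- \frac{24102}{A{\left(-77 \right)}} = - \frac{24102}{\frac{1}{-77}} = - \frac{24102}{- \frac{1}{77}} = \left(-24102\right) \left(-77\right) = 1855854$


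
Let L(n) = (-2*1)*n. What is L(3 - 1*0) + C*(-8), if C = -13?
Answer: 98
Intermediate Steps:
L(n) = -2*n
L(3 - 1*0) + C*(-8) = -2*(3 - 1*0) - 13*(-8) = -2*(3 + 0) + 104 = -2*3 + 104 = -6 + 104 = 98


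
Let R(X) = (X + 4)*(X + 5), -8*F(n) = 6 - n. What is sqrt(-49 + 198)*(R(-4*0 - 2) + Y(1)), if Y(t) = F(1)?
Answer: 43*sqrt(149)/8 ≈ 65.610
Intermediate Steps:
F(n) = -3/4 + n/8 (F(n) = -(6 - n)/8 = -3/4 + n/8)
Y(t) = -5/8 (Y(t) = -3/4 + (1/8)*1 = -3/4 + 1/8 = -5/8)
R(X) = (4 + X)*(5 + X)
sqrt(-49 + 198)*(R(-4*0 - 2) + Y(1)) = sqrt(-49 + 198)*((20 + (-4*0 - 2)**2 + 9*(-4*0 - 2)) - 5/8) = sqrt(149)*((20 + (0 - 2)**2 + 9*(0 - 2)) - 5/8) = sqrt(149)*((20 + (-2)**2 + 9*(-2)) - 5/8) = sqrt(149)*((20 + 4 - 18) - 5/8) = sqrt(149)*(6 - 5/8) = sqrt(149)*(43/8) = 43*sqrt(149)/8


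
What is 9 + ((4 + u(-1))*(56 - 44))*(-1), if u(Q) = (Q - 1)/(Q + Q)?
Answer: -51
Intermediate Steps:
u(Q) = (-1 + Q)/(2*Q) (u(Q) = (-1 + Q)/((2*Q)) = (-1 + Q)*(1/(2*Q)) = (-1 + Q)/(2*Q))
9 + ((4 + u(-1))*(56 - 44))*(-1) = 9 + ((4 + (½)*(-1 - 1)/(-1))*(56 - 44))*(-1) = 9 + ((4 + (½)*(-1)*(-2))*12)*(-1) = 9 + ((4 + 1)*12)*(-1) = 9 + (5*12)*(-1) = 9 + 60*(-1) = 9 - 60 = -51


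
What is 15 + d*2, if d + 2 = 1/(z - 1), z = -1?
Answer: 10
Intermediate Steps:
d = -5/2 (d = -2 + 1/(-1 - 1) = -2 + 1/(-2) = -2 - ½ = -5/2 ≈ -2.5000)
15 + d*2 = 15 - 5/2*2 = 15 - 5 = 10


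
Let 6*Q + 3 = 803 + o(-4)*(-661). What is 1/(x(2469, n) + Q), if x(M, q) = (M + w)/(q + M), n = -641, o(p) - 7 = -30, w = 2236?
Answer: 5484/14640857 ≈ 0.00037457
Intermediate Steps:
o(p) = -23 (o(p) = 7 - 30 = -23)
x(M, q) = (2236 + M)/(M + q) (x(M, q) = (M + 2236)/(q + M) = (2236 + M)/(M + q))
Q = 16003/6 (Q = -½ + (803 - 23*(-661))/6 = -½ + (803 + 15203)/6 = -½ + (⅙)*16006 = -½ + 8003/3 = 16003/6 ≈ 2667.2)
1/(x(2469, n) + Q) = 1/((2236 + 2469)/(2469 - 641) + 16003/6) = 1/(4705/1828 + 16003/6) = 1/(14640857/5484) = 5484/14640857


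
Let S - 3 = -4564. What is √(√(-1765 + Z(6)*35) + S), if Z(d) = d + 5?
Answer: √(-4561 + 2*I*√345) ≈ 0.275 + 67.536*I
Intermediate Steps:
Z(d) = 5 + d
S = -4561 (S = 3 - 4564 = -4561)
√(√(-1765 + Z(6)*35) + S) = √(√(-1765 + (5 + 6)*35) - 4561) = √(√(-1765 + 11*35) - 4561) = √(√(-1765 + 385) - 4561) = √(√(-1380) - 4561) = √(2*I*√345 - 4561) = √(-4561 + 2*I*√345)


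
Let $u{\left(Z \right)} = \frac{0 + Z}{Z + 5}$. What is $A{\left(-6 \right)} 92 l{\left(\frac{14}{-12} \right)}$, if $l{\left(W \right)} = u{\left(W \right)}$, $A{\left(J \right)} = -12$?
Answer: $336$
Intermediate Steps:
$u{\left(Z \right)} = \frac{Z}{5 + Z}$
$l{\left(W \right)} = \frac{W}{5 + W}$
$A{\left(-6 \right)} 92 l{\left(\frac{14}{-12} \right)} = \left(-12\right) 92 \frac{14 \frac{1}{-12}}{5 + \frac{14}{-12}} = - 1104 \frac{14 \left(- \frac{1}{12}\right)}{5 + 14 \left(- \frac{1}{12}\right)} = - 1104 \left(- \frac{7}{6 \left(5 - \frac{7}{6}\right)}\right) = - 1104 \left(- \frac{7}{6 \cdot \frac{23}{6}}\right) = - 1104 \left(\left(- \frac{7}{6}\right) \frac{6}{23}\right) = \left(-1104\right) \left(- \frac{7}{23}\right) = 336$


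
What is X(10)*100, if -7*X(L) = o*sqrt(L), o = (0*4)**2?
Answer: 0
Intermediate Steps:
o = 0 (o = 0**2 = 0)
X(L) = 0 (X(L) = -0*sqrt(L) = -1/7*0 = 0)
X(10)*100 = 0*100 = 0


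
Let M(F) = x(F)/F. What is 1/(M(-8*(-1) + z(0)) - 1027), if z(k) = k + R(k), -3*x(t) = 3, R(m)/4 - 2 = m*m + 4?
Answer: -32/32865 ≈ -0.00097368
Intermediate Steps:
R(m) = 24 + 4*m² (R(m) = 8 + 4*(m*m + 4) = 8 + 4*(m² + 4) = 8 + 4*(4 + m²) = 8 + (16 + 4*m²) = 24 + 4*m²)
x(t) = -1 (x(t) = -⅓*3 = -1)
z(k) = 24 + k + 4*k² (z(k) = k + (24 + 4*k²) = 24 + k + 4*k²)
M(F) = -1/F
1/(M(-8*(-1) + z(0)) - 1027) = 1/(-1/(-8*(-1) + (24 + 0 + 4*0²)) - 1027) = 1/(-1/(8 + (24 + 0 + 4*0)) - 1027) = 1/(-1/(8 + (24 + 0 + 0)) - 1027) = 1/(-1/(8 + 24) - 1027) = 1/(-1/32 - 1027) = 1/(-32865/32) = -32/32865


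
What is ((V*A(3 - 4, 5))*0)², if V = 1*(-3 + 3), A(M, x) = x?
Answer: 0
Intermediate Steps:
V = 0 (V = 1*0 = 0)
((V*A(3 - 4, 5))*0)² = ((0*5)*0)² = (0*0)² = 0² = 0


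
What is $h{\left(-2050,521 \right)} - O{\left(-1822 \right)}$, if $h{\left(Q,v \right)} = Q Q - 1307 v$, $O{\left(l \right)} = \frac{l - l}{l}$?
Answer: $3521553$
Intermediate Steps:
$O{\left(l \right)} = 0$ ($O{\left(l \right)} = \frac{0}{l} = 0$)
$h{\left(Q,v \right)} = Q^{2} - 1307 v$
$h{\left(-2050,521 \right)} - O{\left(-1822 \right)} = \left(\left(-2050\right)^{2} - 680947\right) - 0 = \left(4202500 - 680947\right) + 0 = 3521553 + 0 = 3521553$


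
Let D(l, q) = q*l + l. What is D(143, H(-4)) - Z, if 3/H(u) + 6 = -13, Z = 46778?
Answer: -886494/19 ≈ -46658.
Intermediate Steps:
H(u) = -3/19 (H(u) = 3/(-6 - 13) = 3/(-19) = 3*(-1/19) = -3/19)
D(l, q) = l + l*q (D(l, q) = l*q + l = l + l*q)
D(143, H(-4)) - Z = 143*(1 - 3/19) - 1*46778 = 143*(16/19) - 46778 = 2288/19 - 46778 = -886494/19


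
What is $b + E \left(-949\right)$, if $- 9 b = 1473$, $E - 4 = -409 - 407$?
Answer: $\frac{2311273}{3} \approx 7.7042 \cdot 10^{5}$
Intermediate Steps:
$E = -812$ ($E = 4 - 816 = -812$)
$b = - \frac{491}{3}$ ($b = \left(- \frac{1}{9}\right) 1473 = - \frac{491}{3} \approx -163.67$)
$b + E \left(-949\right) = - \frac{491}{3} - -770588 = - \frac{491}{3} + 770588 = \frac{2311273}{3}$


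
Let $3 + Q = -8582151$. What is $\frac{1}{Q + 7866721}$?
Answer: $- \frac{1}{715433} \approx -1.3978 \cdot 10^{-6}$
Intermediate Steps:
$Q = -8582154$ ($Q = -3 - 8582151 = -8582154$)
$\frac{1}{Q + 7866721} = \frac{1}{-8582154 + 7866721} = \frac{1}{-715433} = - \frac{1}{715433}$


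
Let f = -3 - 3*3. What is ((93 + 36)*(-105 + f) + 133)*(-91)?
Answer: 1361360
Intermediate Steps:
f = -12 (f = -3 - 9 = -12)
((93 + 36)*(-105 + f) + 133)*(-91) = ((93 + 36)*(-105 - 12) + 133)*(-91) = (129*(-117) + 133)*(-91) = (-15093 + 133)*(-91) = -14960*(-91) = 1361360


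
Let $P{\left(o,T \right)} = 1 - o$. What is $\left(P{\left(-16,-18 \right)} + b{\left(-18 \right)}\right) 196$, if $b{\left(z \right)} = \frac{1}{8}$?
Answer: $\frac{6713}{2} \approx 3356.5$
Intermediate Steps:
$b{\left(z \right)} = \frac{1}{8}$
$\left(P{\left(-16,-18 \right)} + b{\left(-18 \right)}\right) 196 = \left(\left(1 - -16\right) + \frac{1}{8}\right) 196 = \left(\left(1 + 16\right) + \frac{1}{8}\right) 196 = \left(17 + \frac{1}{8}\right) 196 = \frac{137}{8} \cdot 196 = \frac{6713}{2}$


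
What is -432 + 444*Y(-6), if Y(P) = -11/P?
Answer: 382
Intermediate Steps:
-432 + 444*Y(-6) = -432 + 444*(-11/(-6)) = -432 + 444*(-11*(-⅙)) = -432 + 444*(11/6) = -432 + 814 = 382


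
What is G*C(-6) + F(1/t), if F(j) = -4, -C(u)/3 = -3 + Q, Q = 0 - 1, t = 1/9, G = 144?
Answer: 1724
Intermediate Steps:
t = ⅑ ≈ 0.11111
Q = -1
C(u) = 12 (C(u) = -3*(-3 - 1) = -3*(-4) = 12)
G*C(-6) + F(1/t) = 144*12 - 4 = 1728 - 4 = 1724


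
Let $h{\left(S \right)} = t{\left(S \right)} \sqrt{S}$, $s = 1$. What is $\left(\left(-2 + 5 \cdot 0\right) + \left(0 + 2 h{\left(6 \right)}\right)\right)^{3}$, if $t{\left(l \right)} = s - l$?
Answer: $-3608 - 6120 \sqrt{6} \approx -18599.0$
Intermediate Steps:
$t{\left(l \right)} = 1 - l$
$h{\left(S \right)} = \sqrt{S} \left(1 - S\right)$ ($h{\left(S \right)} = \left(1 - S\right) \sqrt{S} = \sqrt{S} \left(1 - S\right)$)
$\left(\left(-2 + 5 \cdot 0\right) + \left(0 + 2 h{\left(6 \right)}\right)\right)^{3} = \left(\left(-2 + 5 \cdot 0\right) + \left(0 + 2 \sqrt{6} \left(1 - 6\right)\right)\right)^{3} = \left(\left(-2 + 0\right) + \left(0 + 2 \sqrt{6} \left(1 - 6\right)\right)\right)^{3} = \left(-2 + \left(0 + 2 \sqrt{6} \left(-5\right)\right)\right)^{3} = \left(-2 + \left(0 + 2 \left(- 5 \sqrt{6}\right)\right)\right)^{3} = \left(-2 + \left(0 - 10 \sqrt{6}\right)\right)^{3} = \left(-2 - 10 \sqrt{6}\right)^{3}$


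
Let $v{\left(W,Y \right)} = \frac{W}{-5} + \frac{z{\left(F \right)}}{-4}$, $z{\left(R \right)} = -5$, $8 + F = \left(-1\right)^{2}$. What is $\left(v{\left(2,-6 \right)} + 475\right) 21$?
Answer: $\frac{199857}{20} \approx 9992.8$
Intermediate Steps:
$F = -7$ ($F = -8 + \left(-1\right)^{2} = -8 + 1 = -7$)
$v{\left(W,Y \right)} = \frac{5}{4} - \frac{W}{5}$ ($v{\left(W,Y \right)} = \frac{W}{-5} - \frac{5}{-4} = W \left(- \frac{1}{5}\right) - - \frac{5}{4} = - \frac{W}{5} + \frac{5}{4} = \frac{5}{4} - \frac{W}{5}$)
$\left(v{\left(2,-6 \right)} + 475\right) 21 = \left(\left(\frac{5}{4} - \frac{2}{5}\right) + 475\right) 21 = \left(\frac{17}{20} + 475\right) 21 = \frac{9517}{20} \cdot 21 = \frac{199857}{20}$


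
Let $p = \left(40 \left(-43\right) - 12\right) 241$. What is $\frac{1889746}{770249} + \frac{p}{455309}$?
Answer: $\frac{538907185926}{350701301941} \approx 1.5367$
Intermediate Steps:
$p = -417412$ ($p = \left(-1720 + \left(-31 + 19\right)\right) 241 = \left(-1720 - 12\right) 241 = \left(-1732\right) 241 = -417412$)
$\frac{1889746}{770249} + \frac{p}{455309} = \frac{1889746}{770249} - \frac{417412}{455309} = \frac{538907185926}{350701301941}$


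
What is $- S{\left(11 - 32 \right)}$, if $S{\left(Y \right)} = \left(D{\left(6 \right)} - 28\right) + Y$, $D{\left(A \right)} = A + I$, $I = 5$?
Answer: $38$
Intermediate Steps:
$D{\left(A \right)} = 5 + A$ ($D{\left(A \right)} = A + 5 = 5 + A$)
$S{\left(Y \right)} = -17 + Y$ ($S{\left(Y \right)} = \left(\left(5 + 6\right) - 28\right) + Y = \left(11 - 28\right) + Y = -17 + Y$)
$- S{\left(11 - 32 \right)} = - (-17 + \left(11 - 32\right)) = - (-17 - 21) = \left(-1\right) \left(-38\right) = 38$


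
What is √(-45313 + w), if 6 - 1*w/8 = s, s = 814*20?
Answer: I*√175505 ≈ 418.93*I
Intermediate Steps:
s = 16280
w = -130192 (w = 48 - 8*16280 = 48 - 130240 = -130192)
√(-45313 + w) = √(-45313 - 130192) = √(-175505) = I*√175505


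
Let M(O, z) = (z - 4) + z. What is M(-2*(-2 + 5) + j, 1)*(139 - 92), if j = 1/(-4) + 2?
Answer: -94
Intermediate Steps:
j = 7/4 (j = -1/4 + 2 = 7/4 ≈ 1.7500)
M(O, z) = -4 + 2*z (M(O, z) = (-4 + z) + z = -4 + 2*z)
M(-2*(-2 + 5) + j, 1)*(139 - 92) = (-4 + 2*1)*(139 - 92) = (-4 + 2)*47 = -2*47 = -94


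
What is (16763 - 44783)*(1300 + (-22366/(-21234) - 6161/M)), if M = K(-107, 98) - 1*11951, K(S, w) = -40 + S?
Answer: -780723637361570/21407411 ≈ -3.6470e+7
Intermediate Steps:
M = -12098 (M = (-40 - 107) - 1*11951 = -147 - 11951 = -12098)
(16763 - 44783)*(1300 + (-22366/(-21234) - 6161/M)) = (16763 - 44783)*(1300 + (-22366/(-21234) - 6161/(-12098))) = -28020*(1300 + (-22366*(-1/21234) - 6161*(-1/12098))) = -28020*(1300 + (11183/10617 + 6161/12098)) = -28020*(1300 + 200703271/128444466) = -28020*167178509071/128444466 = -780723637361570/21407411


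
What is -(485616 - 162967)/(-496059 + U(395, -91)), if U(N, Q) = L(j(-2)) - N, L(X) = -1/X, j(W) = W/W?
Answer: 322649/496455 ≈ 0.64991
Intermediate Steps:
j(W) = 1
U(N, Q) = -1 - N (U(N, Q) = -1/1 - N = -1*1 - N = -1 - N)
-(485616 - 162967)/(-496059 + U(395, -91)) = -(485616 - 162967)/(-496059 + (-1 - 1*395)) = -322649/(-496059 + (-1 - 395)) = -322649/(-496059 - 396) = -322649/(-496455) = -322649*(-1)/496455 = -1*(-322649/496455) = 322649/496455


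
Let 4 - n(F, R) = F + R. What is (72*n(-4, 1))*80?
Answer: 40320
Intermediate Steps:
n(F, R) = 4 - F - R (n(F, R) = 4 - (F + R) = 4 + (-F - R) = 4 - F - R)
(72*n(-4, 1))*80 = (72*(4 - 1*(-4) - 1*1))*80 = (72*(4 + 4 - 1))*80 = (72*7)*80 = 504*80 = 40320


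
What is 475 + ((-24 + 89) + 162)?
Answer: 702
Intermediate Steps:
475 + ((-24 + 89) + 162) = 475 + (65 + 162) = 475 + 227 = 702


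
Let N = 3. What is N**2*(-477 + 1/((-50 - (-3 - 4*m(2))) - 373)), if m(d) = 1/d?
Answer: -1794483/418 ≈ -4293.0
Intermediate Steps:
N**2*(-477 + 1/((-50 - (-3 - 4*m(2))) - 373)) = 3**2*(-477 + 1/((-50 - (-3 - 4/2)) - 373)) = 9*(-477 + 1/((-50 - (-3 - 4*1/2)) - 373)) = 9*(-477 + 1/((-50 - (-3 - 2)) - 373)) = 9*(-477 + 1/((-50 - 1*(-5)) - 373)) = 9*(-477 + 1/((-50 + 5) - 373)) = 9*(-477 + 1/(-45 - 373)) = 9*(-477 + 1/(-418)) = 9*(-477 - 1/418) = 9*(-199387/418) = -1794483/418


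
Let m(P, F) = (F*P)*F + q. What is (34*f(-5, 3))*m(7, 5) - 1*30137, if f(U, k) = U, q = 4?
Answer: -60567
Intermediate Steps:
m(P, F) = 4 + P*F² (m(P, F) = (F*P)*F + 4 = P*F² + 4 = 4 + P*F²)
(34*f(-5, 3))*m(7, 5) - 1*30137 = (34*(-5))*(4 + 7*5²) - 1*30137 = -170*(4 + 7*25) - 30137 = -170*(4 + 175) - 30137 = -170*179 - 30137 = -30430 - 30137 = -60567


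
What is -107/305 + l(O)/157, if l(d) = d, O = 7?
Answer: -14664/47885 ≈ -0.30623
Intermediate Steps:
-107/305 + l(O)/157 = -107/305 + 7/157 = -14664/47885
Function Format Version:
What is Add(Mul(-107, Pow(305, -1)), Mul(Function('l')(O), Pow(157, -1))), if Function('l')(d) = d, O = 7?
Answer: Rational(-14664, 47885) ≈ -0.30623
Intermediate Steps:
Add(Mul(-107, Pow(305, -1)), Mul(Function('l')(O), Pow(157, -1))) = Add(Mul(-107, Pow(305, -1)), Mul(7, Pow(157, -1))) = Add(Mul(-107, Rational(1, 305)), Mul(7, Rational(1, 157))) = Add(Rational(-107, 305), Rational(7, 157)) = Rational(-14664, 47885)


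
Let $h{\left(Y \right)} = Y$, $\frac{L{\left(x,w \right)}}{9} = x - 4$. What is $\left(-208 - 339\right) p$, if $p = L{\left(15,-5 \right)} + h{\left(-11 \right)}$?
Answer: $-48136$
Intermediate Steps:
$L{\left(x,w \right)} = -36 + 9 x$ ($L{\left(x,w \right)} = 9 \left(x - 4\right) = 9 \left(-4 + x\right) = -36 + 9 x$)
$p = 88$ ($p = \left(-36 + 9 \cdot 15\right) - 11 = \left(-36 + 135\right) - 11 = 99 - 11 = 88$)
$\left(-208 - 339\right) p = \left(-208 - 339\right) 88 = \left(-547\right) 88 = -48136$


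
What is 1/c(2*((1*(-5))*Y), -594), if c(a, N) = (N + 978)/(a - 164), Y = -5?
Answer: -19/64 ≈ -0.29688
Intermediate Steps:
c(a, N) = (978 + N)/(-164 + a)
1/c(2*((1*(-5))*Y), -594) = 1/((978 - 594)/(-164 + 2*((1*(-5))*(-5)))) = 1/(384/(-164 + 2*(-5*(-5)))) = 1/(384/(-164 + 2*25)) = 1/(384/(-164 + 50)) = 1/(384/(-114)) = 1/(-1/114*384) = 1/(-64/19) = -19/64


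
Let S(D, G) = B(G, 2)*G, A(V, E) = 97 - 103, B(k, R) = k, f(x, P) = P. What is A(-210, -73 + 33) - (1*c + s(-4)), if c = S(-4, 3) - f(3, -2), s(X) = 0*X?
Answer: -17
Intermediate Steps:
s(X) = 0
A(V, E) = -6
S(D, G) = G**2 (S(D, G) = G*G = G**2)
c = 11 (c = 3**2 - 1*(-2) = 9 + 2 = 11)
A(-210, -73 + 33) - (1*c + s(-4)) = -6 - (1*11 + 0) = -6 - (11 + 0) = -6 - 1*11 = -6 - 11 = -17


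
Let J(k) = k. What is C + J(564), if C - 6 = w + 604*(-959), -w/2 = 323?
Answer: -579312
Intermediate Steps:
w = -646 (w = -2*323 = -646)
C = -579876 (C = 6 + (-646 + 604*(-959)) = 6 + (-646 - 579236) = 6 - 579882 = -579876)
C + J(564) = -579876 + 564 = -579312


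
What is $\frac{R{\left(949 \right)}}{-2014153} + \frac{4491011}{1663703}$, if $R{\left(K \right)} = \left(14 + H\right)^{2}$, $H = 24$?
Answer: $\frac{9043180891551}{3350952388559} \approx 2.6987$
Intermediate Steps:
$R{\left(K \right)} = 1444$ ($R{\left(K \right)} = \left(14 + 24\right)^{2} = 38^{2} = 1444$)
$\frac{R{\left(949 \right)}}{-2014153} + \frac{4491011}{1663703} = \frac{1444}{-2014153} + \frac{4491011}{1663703} = 1444 \left(- \frac{1}{2014153}\right) + 4491011 \cdot \frac{1}{1663703} = - \frac{1444}{2014153} + \frac{4491011}{1663703} = \frac{9043180891551}{3350952388559}$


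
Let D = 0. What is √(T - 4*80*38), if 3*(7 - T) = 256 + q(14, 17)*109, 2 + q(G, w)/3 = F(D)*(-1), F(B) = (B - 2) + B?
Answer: I*√110145/3 ≈ 110.63*I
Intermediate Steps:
F(B) = -2 + 2*B (F(B) = (-2 + B) + B = -2 + 2*B)
q(G, w) = 0 (q(G, w) = -6 + 3*((-2 + 2*0)*(-1)) = -6 + 3*((-2 + 0)*(-1)) = -6 + 3*(-2*(-1)) = -6 + 3*2 = -6 + 6 = 0)
T = -235/3 (T = 7 - (256 + 0*109)/3 = 7 - (256 + 0)/3 = 7 - ⅓*256 = 7 - 256/3 = -235/3 ≈ -78.333)
√(T - 4*80*38) = √(-235/3 - 4*80*38) = √(-235/3 - 320*38) = √(-235/3 - 12160) = √(-36715/3) = I*√110145/3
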